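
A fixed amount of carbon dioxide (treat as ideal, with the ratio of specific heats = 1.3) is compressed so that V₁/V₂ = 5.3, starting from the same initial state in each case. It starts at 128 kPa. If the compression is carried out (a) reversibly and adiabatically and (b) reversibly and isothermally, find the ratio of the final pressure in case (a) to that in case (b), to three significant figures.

Isothermal: P_b = P₁(V₁/V₂) = 128×5.3.
Adiabatic: P_a = P₁(V₁/V₂)^γ = 128×5.3^(1.3).
P_a/P_b = (V₁/V₂)^(γ−1) = 5.3^(0.3) = 1.649.

P_adiabatic / P_isothermal ≈ 1.65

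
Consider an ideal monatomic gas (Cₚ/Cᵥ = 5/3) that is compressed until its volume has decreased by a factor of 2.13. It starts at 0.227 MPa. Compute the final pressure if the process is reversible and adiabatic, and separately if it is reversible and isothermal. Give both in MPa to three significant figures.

Isothermal: P₂ = P₁(V₁/V₂) = 0.227×2.13 = 0.4835 MPa.
Adiabatic: P₂ = P₁(V₁/V₂)^γ = 0.227×2.13^(5/3) = 0.8004 MPa.

adiabatic: 0.800 MPa; isothermal: 0.484 MPa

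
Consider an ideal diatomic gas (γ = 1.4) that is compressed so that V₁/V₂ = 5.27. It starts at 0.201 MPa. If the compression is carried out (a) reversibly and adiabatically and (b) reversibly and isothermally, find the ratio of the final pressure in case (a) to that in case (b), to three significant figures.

Isothermal: P_b = P₁(V₁/V₂) = 0.201×5.27.
Adiabatic: P_a = P₁(V₁/V₂)^γ = 0.201×5.27^(1.4).
P_a/P_b = (V₁/V₂)^(γ−1) = 5.27^(0.4) = 1.944.

P_adiabatic / P_isothermal ≈ 1.94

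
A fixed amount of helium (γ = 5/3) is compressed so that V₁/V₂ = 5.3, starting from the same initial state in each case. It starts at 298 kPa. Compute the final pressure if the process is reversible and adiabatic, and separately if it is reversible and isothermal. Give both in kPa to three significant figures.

adiabatic: 4800 kPa; isothermal: 1580 kPa

Isothermal: P₂ = P₁(V₁/V₂) = 298×5.3 = 1579 kPa.
Adiabatic: P₂ = P₁(V₁/V₂)^γ = 298×5.3^(5/3) = 4801 kPa.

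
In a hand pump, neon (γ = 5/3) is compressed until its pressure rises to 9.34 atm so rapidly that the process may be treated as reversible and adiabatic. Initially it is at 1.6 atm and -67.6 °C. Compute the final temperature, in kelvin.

Adiabatic: T₂/T₁ = (P₂/P₁)^((γ−1)/γ).
T₁ = -67.6 °C = 205.5 K.
T₂ = 205.5 × (9.34/1.6)^(2/5) = 416.3 K.

T₂ ≈ 416 K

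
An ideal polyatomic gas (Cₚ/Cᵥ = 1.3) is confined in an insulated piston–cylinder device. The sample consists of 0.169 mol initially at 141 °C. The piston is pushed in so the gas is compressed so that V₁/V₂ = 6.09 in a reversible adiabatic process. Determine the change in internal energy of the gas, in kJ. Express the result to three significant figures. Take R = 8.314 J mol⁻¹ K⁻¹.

ΔU ≈ 1.40 kJ

For a reversible adiabat TV^(γ−1) is constant, so T₂ = T₁ (V₁/V₂)^(γ−1).
T₁ = 141 °C = 414.1 K.
T₂ = 414.1 × 6.09^(0.3) = 712.1 K.
Q = 0, so ΔU = W_on_gas = nCᵥΔT with Cᵥ = R/(γ−1) = 27.71 J/(mol·K).
ΔU = 0.169 × 27.71 × (712.1 − 414.1) = 1395 J.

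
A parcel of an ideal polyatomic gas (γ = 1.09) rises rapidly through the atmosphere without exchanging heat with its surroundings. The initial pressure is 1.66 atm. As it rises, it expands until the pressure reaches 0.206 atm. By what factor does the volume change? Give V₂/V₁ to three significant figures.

From PV^γ = const, V₂/V₁ = (P₁/P₂)^(1/γ).
V₂/V₁ = (1.66/0.206)^(0.917) = 6.783.

V₂/V₁ ≈ 6.78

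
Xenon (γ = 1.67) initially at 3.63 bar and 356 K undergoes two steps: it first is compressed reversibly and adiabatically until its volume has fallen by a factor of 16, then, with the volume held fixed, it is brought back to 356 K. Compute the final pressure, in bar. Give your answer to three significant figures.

P₃ ≈ 58.1 bar

Adiabatic step (PV^γ = const): P₂ = 3.63×16^(1.67) = 372.2 bar; T₂ = 356×16^(0.67) = 2281 K.
Isochoric: P₃ = P₂(T₃/T₂) = 372.2 × (356/2281) = 58.08 bar.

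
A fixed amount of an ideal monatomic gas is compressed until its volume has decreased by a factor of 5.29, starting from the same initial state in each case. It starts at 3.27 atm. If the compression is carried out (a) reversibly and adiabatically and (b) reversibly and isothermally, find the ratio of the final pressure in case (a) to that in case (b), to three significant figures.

P_adiabatic / P_isothermal ≈ 3.04

For a monatomic ideal gas γ = 5/3.
Isothermal: P_b = P₁(V₁/V₂) = 3.27×5.29.
Adiabatic: P_a = P₁(V₁/V₂)^γ = 3.27×5.29^(5/3).
P_a/P_b = (V₁/V₂)^(γ−1) = 5.29^(2/3) = 3.036.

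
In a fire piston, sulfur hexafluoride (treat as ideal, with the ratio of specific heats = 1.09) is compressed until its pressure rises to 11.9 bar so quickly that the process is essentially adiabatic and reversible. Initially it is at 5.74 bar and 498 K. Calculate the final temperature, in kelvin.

Along an adiabat T P^((1−γ)/γ) is constant, so T₂ = T₁ (P₂/P₁)^((γ−1)/γ).
T₂ = 498 × (11.9/5.74)^(0.0826) = 528.9 K.

T₂ ≈ 529 K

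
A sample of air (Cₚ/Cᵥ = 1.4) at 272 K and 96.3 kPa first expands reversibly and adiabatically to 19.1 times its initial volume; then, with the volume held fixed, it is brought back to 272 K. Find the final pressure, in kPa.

Adiabatic step (PV^γ = const): P₂ = 96.3×(1/19.1)^(1.4) = 1.549 kPa; T₂ = 272×(1/19.1)^(0.4) = 83.59 K.
Isochoric: P₃ = P₂(T₃/T₂) = 1.549 × (272/83.59) = 5.042 kPa.

P₃ ≈ 5.04 kPa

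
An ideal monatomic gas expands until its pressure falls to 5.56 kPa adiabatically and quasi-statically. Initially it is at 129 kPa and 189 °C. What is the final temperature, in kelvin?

T₂ ≈ 131 K

Adiabatic: T₂/T₁ = (P₂/P₁)^((γ−1)/γ).
For a monatomic ideal gas γ = 5/3, so (γ−1)/γ = 2/5.
T₁ = 189 °C = 462.1 K.
T₂ = 462.1 × (5.56/129)^(2/5) = 131.4 K.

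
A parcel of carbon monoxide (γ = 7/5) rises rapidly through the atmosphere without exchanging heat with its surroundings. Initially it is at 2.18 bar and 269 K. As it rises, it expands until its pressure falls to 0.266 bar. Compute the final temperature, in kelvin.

T₂ ≈ 147 K

Adiabatic: T₂/T₁ = (P₂/P₁)^((γ−1)/γ).
T₂ = 269 × (0.266/2.18)^(2/7) = 147.5 K.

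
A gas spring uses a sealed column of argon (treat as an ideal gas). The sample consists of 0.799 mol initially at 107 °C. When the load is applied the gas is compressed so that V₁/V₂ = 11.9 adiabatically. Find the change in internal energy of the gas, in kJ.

ΔU ≈ 16.0 kJ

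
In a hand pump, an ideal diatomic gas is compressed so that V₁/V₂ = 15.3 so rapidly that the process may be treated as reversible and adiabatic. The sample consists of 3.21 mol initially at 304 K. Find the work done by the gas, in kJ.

Adiabatic: T₁V₁^(γ−1) = T₂V₂^(γ−1) ⇒ T₂ = T₁ (V₁/V₂)^(γ−1).
γ = 7/5 for a diatomic ideal gas, so γ−1 = 2/5.
T₂ = 304 × 15.3^(2/5) = 905.2 K.
Q = 0, so ΔU = W_on_gas = nCᵥΔT with Cᵥ = R/(γ−1) = 20.79 J/(mol·K).
ΔU = 3.21 × 20.79 × (905.2 − 304) = 40110 J.
Work done by the gas = −ΔU = -40110 J.

W ≈ -40.1 kJ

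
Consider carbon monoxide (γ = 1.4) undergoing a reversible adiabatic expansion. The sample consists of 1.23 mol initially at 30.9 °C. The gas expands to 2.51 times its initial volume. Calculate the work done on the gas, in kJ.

W ≈ -2.39 kJ

For a reversible adiabat TV^(γ−1) is constant, so T₂ = T₁ (V₁/V₂)^(γ−1).
T₁ = 30.9 °C = 304 K.
T₂ = 304 × (1/2.51)^(0.4) = 210.4 K.
Q = 0, so ΔU = W_on_gas = nCᵥΔT with Cᵥ = R/(γ−1) = 20.79 J/(mol·K).
ΔU = 1.23 × 20.79 × (210.4 − 304) = -2394 J.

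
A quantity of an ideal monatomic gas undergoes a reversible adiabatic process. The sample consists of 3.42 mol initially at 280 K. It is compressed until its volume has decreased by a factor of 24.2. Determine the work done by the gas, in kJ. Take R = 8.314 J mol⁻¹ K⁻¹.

Adiabatic: T₁V₁^(γ−1) = T₂V₂^(γ−1) ⇒ T₂ = T₁ (V₁/V₂)^(γ−1).
γ = 5/3 for a monatomic ideal gas, so γ−1 = 2/3.
T₂ = 280 × 24.2^(2/3) = 2343 K.
Q = 0, so ΔU = W_on_gas = nCᵥΔT with Cᵥ = R/(γ−1) = 12.47 J/(mol·K).
ΔU = 3.42 × 12.47 × (2343 − 280) = 87970 J.
Work done by the gas = −ΔU = -87970 J.

W ≈ -88.0 kJ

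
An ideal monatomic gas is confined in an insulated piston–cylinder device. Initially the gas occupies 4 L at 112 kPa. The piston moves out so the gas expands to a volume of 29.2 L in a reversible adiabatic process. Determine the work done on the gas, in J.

W ≈ -493 J

γ = 5/3 for a monatomic ideal gas.
P₂ = P₁(V₁/V₂)^γ = 112×(4/29.2)^(5/3) = 4.077 kPa.
For a reversible adiabat, W_by_gas = (P₁V₁ − P₂V₂)/(γ−1).
W_by = (112000×0.004 − 4077×0.0292) / (2/3) = 493.4 J.
W_on_gas = −W_by = -493.4 J.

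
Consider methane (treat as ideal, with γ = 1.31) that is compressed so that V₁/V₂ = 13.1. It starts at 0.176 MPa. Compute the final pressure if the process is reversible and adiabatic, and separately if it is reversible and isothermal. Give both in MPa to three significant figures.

adiabatic: 5.12 MPa; isothermal: 2.31 MPa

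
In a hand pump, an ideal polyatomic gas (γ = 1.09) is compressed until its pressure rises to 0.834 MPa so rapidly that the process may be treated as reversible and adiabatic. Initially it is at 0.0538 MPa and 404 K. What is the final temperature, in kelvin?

T₂ ≈ 507 K

Adiabatic: T₂/T₁ = (P₂/P₁)^((γ−1)/γ).
T₂ = 404 × (0.834/0.0538)^(0.0826) = 506.6 K.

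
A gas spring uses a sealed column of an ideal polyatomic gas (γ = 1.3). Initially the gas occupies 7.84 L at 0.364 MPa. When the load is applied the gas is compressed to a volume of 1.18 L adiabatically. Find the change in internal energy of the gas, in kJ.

P₂ = P₁(V₁/V₂)^γ = 0.364×(7.84/1.18)^(1.3) = 4.268 MPa.
For a reversible adiabat, W_by_gas = (P₁V₁ − P₂V₂)/(γ−1).
W_by = (364000×0.00784 − 4.268×10^6×0.00118) / (0.3) = -7277 J.
Q = 0 ⇒ ΔU = −W_by = 7277 J.

ΔU ≈ 7.28 kJ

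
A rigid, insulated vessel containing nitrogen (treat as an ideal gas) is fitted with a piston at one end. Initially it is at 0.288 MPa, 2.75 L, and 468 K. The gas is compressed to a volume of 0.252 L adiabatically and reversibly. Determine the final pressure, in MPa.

P₂ ≈ 8.18 MPa

Since PV^γ is constant along a reversible adiabat, P₂ = P₁ (V₁/V₂)^γ.
γ = 7/5 for a diatomic ideal gas.
P₂ = 0.288 × (2.75/0.252)^(7/5) = 8.175 MPa.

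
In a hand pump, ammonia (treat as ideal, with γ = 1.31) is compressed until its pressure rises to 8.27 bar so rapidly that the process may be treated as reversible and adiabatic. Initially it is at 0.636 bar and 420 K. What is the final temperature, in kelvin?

Along an adiabat T P^((1−γ)/γ) is constant, so T₂ = T₁ (P₂/P₁)^((γ−1)/γ).
T₂ = 420 × (8.27/0.636)^(0.237) = 770.7 K.

T₂ ≈ 771 K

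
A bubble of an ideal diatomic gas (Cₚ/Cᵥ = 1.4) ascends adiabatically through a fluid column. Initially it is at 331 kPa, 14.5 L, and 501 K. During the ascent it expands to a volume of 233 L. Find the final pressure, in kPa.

Adiabatic: P₁V₁^γ = P₂V₂^γ ⇒ P₂ = P₁ (V₁/V₂)^γ.
P₂ = 331 × (14.5/233)^(1.4) = 6.783 kPa.

P₂ ≈ 6.78 kPa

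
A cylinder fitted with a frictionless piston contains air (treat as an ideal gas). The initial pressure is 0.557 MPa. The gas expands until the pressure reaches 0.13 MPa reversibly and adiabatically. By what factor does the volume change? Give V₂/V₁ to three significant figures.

From PV^γ = const, V₂/V₁ = (P₁/P₂)^(1/γ).
For a diatomic ideal gas γ = 7/5.
V₂/V₁ = (0.557/0.13)^(5/7) = 2.827.

V₂/V₁ ≈ 2.83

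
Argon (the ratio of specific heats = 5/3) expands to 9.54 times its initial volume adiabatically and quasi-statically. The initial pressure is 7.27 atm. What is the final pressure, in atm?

P₂ ≈ 0.169 atm

Adiabatic: P₁V₁^γ = P₂V₂^γ ⇒ P₂ = P₁ (V₁/V₂)^γ.
P₂ = 7.27 × (1/9.54)^(5/3) = 0.1694 atm.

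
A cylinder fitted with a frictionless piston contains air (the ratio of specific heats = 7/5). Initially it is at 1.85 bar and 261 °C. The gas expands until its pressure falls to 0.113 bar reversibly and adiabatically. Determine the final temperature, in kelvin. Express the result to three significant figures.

Along an adiabat T P^((1−γ)/γ) is constant, so T₂ = T₁ (P₂/P₁)^((γ−1)/γ).
T₁ = 261 °C = 534.1 K.
T₂ = 534.1 × (0.113/1.85)^(2/7) = 240.3 K.

T₂ ≈ 240 K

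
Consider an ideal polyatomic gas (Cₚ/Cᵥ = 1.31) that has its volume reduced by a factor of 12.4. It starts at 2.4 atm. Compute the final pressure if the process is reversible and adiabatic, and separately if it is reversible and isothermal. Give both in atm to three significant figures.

Isothermal: P₂ = P₁(V₁/V₂) = 2.4×12.4 = 29.76 atm.
Adiabatic: P₂ = P₁(V₁/V₂)^γ = 2.4×12.4^(1.31) = 64.95 atm.

adiabatic: 65.0 atm; isothermal: 29.8 atm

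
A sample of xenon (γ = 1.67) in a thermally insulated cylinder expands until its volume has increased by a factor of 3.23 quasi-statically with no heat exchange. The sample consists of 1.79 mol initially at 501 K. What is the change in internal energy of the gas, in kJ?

ΔU ≈ -6.06 kJ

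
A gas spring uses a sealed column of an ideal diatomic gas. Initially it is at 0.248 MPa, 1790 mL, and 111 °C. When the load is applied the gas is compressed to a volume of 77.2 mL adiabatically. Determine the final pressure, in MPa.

Adiabatic: P₁V₁^γ = P₂V₂^γ ⇒ P₂ = P₁ (V₁/V₂)^γ.
γ = 7/5 for a diatomic ideal gas.
P₂ = 0.248 × (1790/77.2)^(7/5) = 20.22 MPa.

P₂ ≈ 20.2 MPa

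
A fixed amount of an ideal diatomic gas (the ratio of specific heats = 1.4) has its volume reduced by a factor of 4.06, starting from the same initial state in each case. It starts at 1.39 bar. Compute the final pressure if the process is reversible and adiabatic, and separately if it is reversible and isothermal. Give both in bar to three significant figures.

Isothermal: P₂ = P₁(V₁/V₂) = 1.39×4.06 = 5.643 bar.
Adiabatic: P₂ = P₁(V₁/V₂)^γ = 1.39×4.06^(1.4) = 9.884 bar.

adiabatic: 9.88 bar; isothermal: 5.64 bar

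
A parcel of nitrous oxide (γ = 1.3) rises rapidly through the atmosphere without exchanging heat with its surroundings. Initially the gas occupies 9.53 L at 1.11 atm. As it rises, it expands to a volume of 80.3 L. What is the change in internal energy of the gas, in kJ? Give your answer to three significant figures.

ΔU ≈ -1.69 kJ

P₂ = P₁(V₁/V₂)^γ = 1.11×(9.53/80.3)^(1.3) = 0.0695 atm.
For a reversible adiabat, W_by_gas = (P₁V₁ − P₂V₂)/(γ−1).
W_by = (112500×0.00953 − 7043×0.0803) / (0.3) = 1688 J.
Q = 0 ⇒ ΔU = −W_by = -1688 J.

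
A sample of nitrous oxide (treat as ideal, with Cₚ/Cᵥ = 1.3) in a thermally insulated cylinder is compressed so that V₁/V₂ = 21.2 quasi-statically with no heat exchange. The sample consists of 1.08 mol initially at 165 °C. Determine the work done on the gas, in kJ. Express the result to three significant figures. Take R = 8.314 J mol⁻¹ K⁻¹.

W ≈ 19.7 kJ

Adiabatic: T₁V₁^(γ−1) = T₂V₂^(γ−1) ⇒ T₂ = T₁ (V₁/V₂)^(γ−1).
T₁ = 165 °C = 438.1 K.
T₂ = 438.1 × 21.2^(0.3) = 1095 K.
Q = 0, so ΔU = W_on_gas = nCᵥΔT with Cᵥ = R/(γ−1) = 27.71 J/(mol·K).
ΔU = 1.08 × 27.71 × (1095 − 438.1) = 19670 J.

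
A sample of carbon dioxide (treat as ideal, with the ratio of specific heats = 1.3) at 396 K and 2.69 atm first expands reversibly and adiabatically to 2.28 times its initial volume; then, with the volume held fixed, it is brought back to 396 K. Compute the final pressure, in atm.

Adiabatic step (PV^γ = const): P₂ = 2.69×(1/2.28)^(1.3) = 0.9214 atm; T₂ = 396×(1/2.28)^(0.3) = 309.3 K.
Isochoric: P₃ = P₂(T₃/T₂) = 0.9214 × (396/309.3) = 1.18 atm.

P₃ ≈ 1.18 atm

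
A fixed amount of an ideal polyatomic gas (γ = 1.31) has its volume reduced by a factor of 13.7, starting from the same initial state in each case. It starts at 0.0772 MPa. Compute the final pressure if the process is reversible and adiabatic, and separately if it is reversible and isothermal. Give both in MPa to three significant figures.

adiabatic: 2.38 MPa; isothermal: 1.06 MPa

Isothermal: P₂ = P₁(V₁/V₂) = 0.0772×13.7 = 1.058 MPa.
Adiabatic: P₂ = P₁(V₁/V₂)^γ = 0.0772×13.7^(1.31) = 2.381 MPa.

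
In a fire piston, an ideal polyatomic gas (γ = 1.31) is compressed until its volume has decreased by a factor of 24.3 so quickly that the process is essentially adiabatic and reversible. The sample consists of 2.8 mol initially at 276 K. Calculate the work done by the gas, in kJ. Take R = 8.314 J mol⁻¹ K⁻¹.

For a reversible adiabat TV^(γ−1) is constant, so T₂ = T₁ (V₁/V₂)^(γ−1).
T₂ = 276 × 24.3^(0.31) = 742.1 K.
Q = 0, so ΔU = W_on_gas = nCᵥΔT with Cᵥ = R/(γ−1) = 26.82 J/(mol·K).
ΔU = 2.8 × 26.82 × (742.1 − 276) = 35000 J.
Work done by the gas = −ΔU = -35000 J.

W ≈ -35.0 kJ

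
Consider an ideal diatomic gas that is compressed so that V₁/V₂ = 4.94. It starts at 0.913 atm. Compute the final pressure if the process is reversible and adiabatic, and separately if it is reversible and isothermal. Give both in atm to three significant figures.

adiabatic: 8.54 atm; isothermal: 4.51 atm

For a diatomic ideal gas γ = 7/5.
Isothermal: P₂ = P₁(V₁/V₂) = 0.913×4.94 = 4.51 atm.
Adiabatic: P₂ = P₁(V₁/V₂)^γ = 0.913×4.94^(7/5) = 8.545 atm.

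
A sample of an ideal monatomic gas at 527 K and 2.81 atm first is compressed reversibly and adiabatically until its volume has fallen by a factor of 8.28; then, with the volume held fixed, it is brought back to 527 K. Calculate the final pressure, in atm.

For a monatomic ideal gas γ = 5/3.
Adiabatic step (PV^γ = const): P₂ = 2.81×8.28^(5/3) = 95.23 atm; T₂ = 527×8.28^(2/3) = 2157 K.
Isochoric: P₃ = P₂(T₃/T₂) = 95.23 × (527/2157) = 23.27 atm.

P₃ ≈ 23.3 atm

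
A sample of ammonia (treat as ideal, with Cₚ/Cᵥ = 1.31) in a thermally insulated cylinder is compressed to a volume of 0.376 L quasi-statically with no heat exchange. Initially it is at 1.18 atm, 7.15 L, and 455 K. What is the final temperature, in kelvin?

T₂ ≈ 1130 K

Adiabatic: T₁V₁^(γ−1) = T₂V₂^(γ−1) ⇒ T₂ = T₁ (V₁/V₂)^(γ−1).
T₂ = 455 × (7.15/0.376)^(0.31) = 1134 K.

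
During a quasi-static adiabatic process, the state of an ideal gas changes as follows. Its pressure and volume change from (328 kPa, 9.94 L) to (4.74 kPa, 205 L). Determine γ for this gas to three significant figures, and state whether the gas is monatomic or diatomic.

γ ≈ 1.40; diatomic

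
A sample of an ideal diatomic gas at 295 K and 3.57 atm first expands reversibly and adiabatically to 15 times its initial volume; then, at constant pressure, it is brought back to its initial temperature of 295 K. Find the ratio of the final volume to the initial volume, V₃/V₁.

For a diatomic ideal gas γ = 7/5.
Adiabatic step: V₂/V₁ = 15; T₂ = T₁·(1/15)^(2/5) = 99.86 K.
Isobaric step: V₃/V₂ = T₃/T₂ = 295/99.86.
V₃/V₁ = (V₂/V₁)(V₃/V₂) = 15 × (295/99.86) = 44.31.

V₃/V₁ ≈ 44.3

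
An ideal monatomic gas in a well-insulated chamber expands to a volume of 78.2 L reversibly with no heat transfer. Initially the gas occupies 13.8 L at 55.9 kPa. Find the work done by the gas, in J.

W ≈ 793 J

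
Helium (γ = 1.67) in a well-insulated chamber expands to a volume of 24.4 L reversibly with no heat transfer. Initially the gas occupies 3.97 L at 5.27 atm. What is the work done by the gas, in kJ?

W ≈ 2.23 kJ

P₂ = P₁(V₁/V₂)^γ = 5.27×(3.97/24.4)^(1.67) = 0.254 atm.
For a reversible adiabat, W_by_gas = (P₁V₁ − P₂V₂)/(γ−1).
W_by = (534000×0.00397 − 25740×0.0244) / (0.67) = 2227 J.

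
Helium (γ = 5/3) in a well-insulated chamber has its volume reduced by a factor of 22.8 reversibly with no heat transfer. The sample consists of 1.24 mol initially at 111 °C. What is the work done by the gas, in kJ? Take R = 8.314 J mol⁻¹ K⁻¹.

W ≈ -41.8 kJ

For a reversible adiabat TV^(γ−1) is constant, so T₂ = T₁ (V₁/V₂)^(γ−1).
T₁ = 111 °C = 384.1 K.
T₂ = 384.1 × 22.8^(2/3) = 3089 K.
Q = 0, so ΔU = W_on_gas = nCᵥΔT with Cᵥ = R/(γ−1) = 12.47 J/(mol·K).
ΔU = 1.24 × 12.47 × (3089 − 384.1) = 41820 J.
Work done by the gas = −ΔU = -41820 J.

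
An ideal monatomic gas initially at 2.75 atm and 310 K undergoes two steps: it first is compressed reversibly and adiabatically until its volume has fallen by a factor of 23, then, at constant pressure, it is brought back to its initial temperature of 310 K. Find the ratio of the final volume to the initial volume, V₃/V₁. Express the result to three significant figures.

For a monatomic ideal gas γ = 5/3.
Adiabatic step: V₂/V₁ = 0.04348; T₂ = T₁·23^(2/3) = 2507 K.
Isobaric step: V₃/V₂ = T₃/T₂ = 310/2507.
V₃/V₁ = (V₂/V₁)(V₃/V₂) = 0.04348 × (310/2507) = 0.005376.

V₃/V₁ ≈ 0.00538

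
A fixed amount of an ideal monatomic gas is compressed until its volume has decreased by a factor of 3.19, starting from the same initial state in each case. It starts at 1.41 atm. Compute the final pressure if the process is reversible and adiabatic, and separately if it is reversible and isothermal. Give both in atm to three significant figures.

adiabatic: 9.75 atm; isothermal: 4.50 atm

For a monatomic ideal gas γ = 5/3.
Isothermal: P₂ = P₁(V₁/V₂) = 1.41×3.19 = 4.498 atm.
Adiabatic: P₂ = P₁(V₁/V₂)^γ = 1.41×3.19^(5/3) = 9.747 atm.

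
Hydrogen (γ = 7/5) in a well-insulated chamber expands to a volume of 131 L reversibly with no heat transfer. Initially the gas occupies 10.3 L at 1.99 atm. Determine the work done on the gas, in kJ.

W ≈ -3.31 kJ

P₂ = P₁(V₁/V₂)^γ = 1.99×(10.3/131)^(7/5) = 0.05658 atm.
For a reversible adiabat, W_by_gas = (P₁V₁ − P₂V₂)/(γ−1).
W_by = (201600×0.0103 − 5733×0.131) / (2/5) = 3315 J.
W_on_gas = −W_by = -3315 J.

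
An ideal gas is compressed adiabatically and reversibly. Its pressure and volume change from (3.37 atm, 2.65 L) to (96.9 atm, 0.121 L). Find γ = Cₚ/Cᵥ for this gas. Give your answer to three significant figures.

γ ≈ 1.09

PV^γ = const ⇒ γ = ln(P₂/P₁) / ln(V₁/V₂).
γ = ln(96.9/3.37) / ln(2.65/0.121) = 1.088.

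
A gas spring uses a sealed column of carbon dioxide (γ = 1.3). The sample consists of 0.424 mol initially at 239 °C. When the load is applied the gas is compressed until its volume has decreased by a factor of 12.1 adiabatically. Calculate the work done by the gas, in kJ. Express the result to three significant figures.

Adiabatic: T₁V₁^(γ−1) = T₂V₂^(γ−1) ⇒ T₂ = T₁ (V₁/V₂)^(γ−1).
T₁ = 239 °C = 512.1 K.
T₂ = 512.1 × 12.1^(0.3) = 1082 K.
Q = 0, so ΔU = W_on_gas = nCᵥΔT with Cᵥ = R/(γ−1) = 27.71 J/(mol·K).
ΔU = 0.424 × 27.71 × (1082 − 512.1) = 6696 J.
Work done by the gas = −ΔU = -6696 J.

W ≈ -6.70 kJ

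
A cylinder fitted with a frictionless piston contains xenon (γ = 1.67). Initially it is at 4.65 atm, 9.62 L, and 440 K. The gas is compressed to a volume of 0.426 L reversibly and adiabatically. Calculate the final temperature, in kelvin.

T₂ ≈ 3550 K

Adiabatic: T₁V₁^(γ−1) = T₂V₂^(γ−1) ⇒ T₂ = T₁ (V₁/V₂)^(γ−1).
T₂ = 440 × (9.62/0.426)^(0.67) = 3552 K.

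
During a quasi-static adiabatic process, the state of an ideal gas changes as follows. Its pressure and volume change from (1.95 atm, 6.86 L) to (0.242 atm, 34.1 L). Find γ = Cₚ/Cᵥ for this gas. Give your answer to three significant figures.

γ ≈ 1.30

PV^γ = const ⇒ γ = ln(P₂/P₁) / ln(V₁/V₂).
γ = ln(0.242/1.95) / ln(6.86/34.1) = 1.301.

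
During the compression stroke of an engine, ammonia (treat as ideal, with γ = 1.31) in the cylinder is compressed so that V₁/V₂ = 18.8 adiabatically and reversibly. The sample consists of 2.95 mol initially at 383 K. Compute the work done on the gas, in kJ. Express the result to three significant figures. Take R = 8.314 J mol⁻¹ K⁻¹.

W ≈ 44.9 kJ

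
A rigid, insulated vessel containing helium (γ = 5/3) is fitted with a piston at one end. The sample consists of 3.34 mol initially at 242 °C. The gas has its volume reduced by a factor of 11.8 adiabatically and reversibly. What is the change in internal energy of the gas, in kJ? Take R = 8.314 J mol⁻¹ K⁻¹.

ΔU ≈ 89.8 kJ

For a reversible adiabat TV^(γ−1) is constant, so T₂ = T₁ (V₁/V₂)^(γ−1).
T₁ = 242 °C = 515.1 K.
T₂ = 515.1 × 11.8^(2/3) = 2670 K.
Q = 0, so ΔU = W_on_gas = nCᵥΔT with Cᵥ = R/(γ−1) = 12.47 J/(mol·K).
ΔU = 3.34 × 12.47 × (2670 − 515.1) = 89760 J.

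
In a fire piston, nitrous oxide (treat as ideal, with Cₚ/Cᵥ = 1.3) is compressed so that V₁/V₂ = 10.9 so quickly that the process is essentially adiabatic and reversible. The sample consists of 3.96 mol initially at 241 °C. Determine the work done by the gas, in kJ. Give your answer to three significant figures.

W ≈ -59.1 kJ

For a reversible adiabat TV^(γ−1) is constant, so T₂ = T₁ (V₁/V₂)^(γ−1).
T₁ = 241 °C = 514.1 K.
T₂ = 514.1 × 10.9^(0.3) = 1053 K.
Q = 0, so ΔU = W_on_gas = nCᵥΔT with Cᵥ = R/(γ−1) = 27.71 J/(mol·K).
ΔU = 3.96 × 27.71 × (1053 − 514.1) = 59110 J.
Work done by the gas = −ΔU = -59110 J.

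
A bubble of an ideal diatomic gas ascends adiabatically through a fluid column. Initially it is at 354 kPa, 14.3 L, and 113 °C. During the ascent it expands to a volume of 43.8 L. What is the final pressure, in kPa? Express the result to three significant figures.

P₂ ≈ 73.9 kPa

Adiabatic: P₁V₁^γ = P₂V₂^γ ⇒ P₂ = P₁ (V₁/V₂)^γ.
γ = 7/5 for a diatomic ideal gas.
P₂ = 354 × (14.3/43.8)^(7/5) = 73.86 kPa.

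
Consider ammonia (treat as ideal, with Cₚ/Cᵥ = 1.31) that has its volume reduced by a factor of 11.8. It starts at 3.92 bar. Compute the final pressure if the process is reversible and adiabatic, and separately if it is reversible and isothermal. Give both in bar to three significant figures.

adiabatic: 99.4 bar; isothermal: 46.3 bar

Isothermal: P₂ = P₁(V₁/V₂) = 3.92×11.8 = 46.26 bar.
Adiabatic: P₂ = P₁(V₁/V₂)^γ = 3.92×11.8^(1.31) = 99.41 bar.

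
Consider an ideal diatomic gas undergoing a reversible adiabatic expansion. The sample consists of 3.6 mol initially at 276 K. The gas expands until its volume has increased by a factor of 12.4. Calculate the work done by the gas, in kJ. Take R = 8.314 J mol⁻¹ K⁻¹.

W ≈ 13.1 kJ

For a reversible adiabat TV^(γ−1) is constant, so T₂ = T₁ (V₁/V₂)^(γ−1).
γ = 7/5 for a diatomic ideal gas, so γ−1 = 2/5.
T₂ = 276 × (1/12.4)^(2/5) = 100.8 K.
Q = 0, so ΔU = W_on_gas = nCᵥΔT with Cᵥ = R/(γ−1) = 20.79 J/(mol·K).
ΔU = 3.6 × 20.79 × (100.8 − 276) = -13110 J.
Work done by the gas = −ΔU = 13110 J.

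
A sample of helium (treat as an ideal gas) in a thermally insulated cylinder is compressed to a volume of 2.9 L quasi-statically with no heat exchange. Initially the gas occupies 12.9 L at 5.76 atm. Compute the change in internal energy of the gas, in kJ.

ΔU ≈ 19.3 kJ

γ = 5/3 for a monatomic ideal gas.
P₂ = P₁(V₁/V₂)^γ = 5.76×(12.9/2.9)^(5/3) = 69.3 atm.
For a reversible adiabat, W_by_gas = (P₁V₁ − P₂V₂)/(γ−1).
W_by = (583600×0.0129 − 7.022×10^6×0.0029) / (2/3) = -19250 J.
Q = 0 ⇒ ΔU = −W_by = 19250 J.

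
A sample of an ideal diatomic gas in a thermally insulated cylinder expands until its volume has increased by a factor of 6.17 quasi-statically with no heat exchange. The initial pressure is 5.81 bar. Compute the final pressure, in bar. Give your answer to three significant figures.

Since PV^γ is constant along a reversible adiabat, P₂ = P₁ (V₁/V₂)^γ.
For a diatomic ideal gas γ = 7/5.
P₂ = 5.81 × (1/6.17)^(7/5) = 0.4548 bar.

P₂ ≈ 0.455 bar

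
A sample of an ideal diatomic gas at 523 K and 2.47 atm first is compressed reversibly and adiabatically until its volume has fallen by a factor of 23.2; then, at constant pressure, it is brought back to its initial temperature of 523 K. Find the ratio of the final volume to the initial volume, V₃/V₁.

V₃/V₁ ≈ 0.0123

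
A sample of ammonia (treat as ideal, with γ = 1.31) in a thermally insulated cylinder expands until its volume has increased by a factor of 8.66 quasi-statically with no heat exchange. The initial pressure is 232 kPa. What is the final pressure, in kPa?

Adiabatic: P₁V₁^γ = P₂V₂^γ ⇒ P₂ = P₁ (V₁/V₂)^γ.
P₂ = 232 × (1/8.66)^(1.31) = 13.72 kPa.

P₂ ≈ 13.7 kPa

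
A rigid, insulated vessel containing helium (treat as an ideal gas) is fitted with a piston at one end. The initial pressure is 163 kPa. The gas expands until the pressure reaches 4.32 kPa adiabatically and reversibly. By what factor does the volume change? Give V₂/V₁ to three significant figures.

From PV^γ = const, V₂/V₁ = (P₁/P₂)^(1/γ).
For a monatomic ideal gas γ = 5/3.
V₂/V₁ = (163/4.32)^(3/5) = 8.831.

V₂/V₁ ≈ 8.83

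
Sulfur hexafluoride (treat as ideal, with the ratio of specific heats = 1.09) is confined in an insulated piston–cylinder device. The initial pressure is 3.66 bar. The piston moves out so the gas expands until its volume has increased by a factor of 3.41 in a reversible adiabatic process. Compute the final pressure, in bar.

P₂ ≈ 0.961 bar

Since PV^γ is constant along a reversible adiabat, P₂ = P₁ (V₁/V₂)^γ.
P₂ = 3.66 × (1/3.41)^(1.09) = 0.9611 bar.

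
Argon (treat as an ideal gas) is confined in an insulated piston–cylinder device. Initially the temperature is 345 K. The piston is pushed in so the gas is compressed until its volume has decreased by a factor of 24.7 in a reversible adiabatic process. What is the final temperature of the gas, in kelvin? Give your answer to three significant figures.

T₂ ≈ 2930 K

For a reversible adiabat TV^(γ−1) is constant, so T₂ = T₁ (V₁/V₂)^(γ−1).
For a monatomic ideal gas γ = 5/3, so γ−1 = 2/3.
T₂ = 345 × 24.7^(2/3) = 2926 K.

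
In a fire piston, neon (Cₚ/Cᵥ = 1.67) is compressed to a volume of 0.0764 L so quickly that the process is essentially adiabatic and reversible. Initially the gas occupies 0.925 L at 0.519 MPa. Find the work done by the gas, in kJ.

P₂ = P₁(V₁/V₂)^γ = 0.519×(0.925/0.0764)^(1.67) = 33.41 MPa.
For a reversible adiabat, W_by_gas = (P₁V₁ − P₂V₂)/(γ−1).
W_by = (519000×0.000925 − 3.341×10^7×7.64×10^-5) / (0.67) = -3093 J.

W ≈ -3.09 kJ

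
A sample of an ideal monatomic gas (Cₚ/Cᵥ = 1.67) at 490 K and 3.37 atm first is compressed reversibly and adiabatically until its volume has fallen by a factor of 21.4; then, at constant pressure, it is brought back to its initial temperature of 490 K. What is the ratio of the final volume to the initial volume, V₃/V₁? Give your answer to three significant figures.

V₃/V₁ ≈ 0.00600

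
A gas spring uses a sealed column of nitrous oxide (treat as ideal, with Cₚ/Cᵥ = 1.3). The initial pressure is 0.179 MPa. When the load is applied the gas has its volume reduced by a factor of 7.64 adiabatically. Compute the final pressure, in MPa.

Since PV^γ is constant along a reversible adiabat, P₂ = P₁ (V₁/V₂)^γ.
P₂ = 0.179 × 7.64^(1.3) = 2.517 MPa.

P₂ ≈ 2.52 MPa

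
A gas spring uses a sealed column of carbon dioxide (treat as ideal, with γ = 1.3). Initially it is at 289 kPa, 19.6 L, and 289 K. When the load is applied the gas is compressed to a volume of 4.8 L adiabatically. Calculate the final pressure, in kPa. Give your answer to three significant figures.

P₂ ≈ 1800 kPa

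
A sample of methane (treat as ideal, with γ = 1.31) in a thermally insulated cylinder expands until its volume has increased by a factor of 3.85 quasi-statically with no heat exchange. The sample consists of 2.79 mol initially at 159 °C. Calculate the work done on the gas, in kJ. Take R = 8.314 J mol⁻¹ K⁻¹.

W ≈ -11.0 kJ

For a reversible adiabat TV^(γ−1) is constant, so T₂ = T₁ (V₁/V₂)^(γ−1).
T₁ = 159 °C = 432.1 K.
T₂ = 432.1 × (1/3.85)^(0.31) = 284.5 K.
Q = 0, so ΔU = W_on_gas = nCᵥΔT with Cᵥ = R/(γ−1) = 26.82 J/(mol·K).
ΔU = 2.79 × 26.82 × (284.5 − 432.1) = -11050 J.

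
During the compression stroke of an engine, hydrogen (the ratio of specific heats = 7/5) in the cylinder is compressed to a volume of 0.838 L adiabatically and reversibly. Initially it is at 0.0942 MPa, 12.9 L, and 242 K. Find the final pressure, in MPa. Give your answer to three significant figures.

P₂ ≈ 4.33 MPa

Since PV^γ is constant along a reversible adiabat, P₂ = P₁ (V₁/V₂)^γ.
P₂ = 0.0942 × (12.9/0.838)^(7/5) = 4.328 MPa.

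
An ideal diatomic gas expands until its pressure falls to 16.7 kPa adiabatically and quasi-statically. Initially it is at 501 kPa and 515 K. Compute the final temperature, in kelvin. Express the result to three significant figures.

Adiabatic: T₂/T₁ = (P₂/P₁)^((γ−1)/γ).
For a diatomic ideal gas γ = 7/5, so (γ−1)/γ = 2/7.
T₂ = 515 × (16.7/501)^(2/7) = 194.9 K.

T₂ ≈ 195 K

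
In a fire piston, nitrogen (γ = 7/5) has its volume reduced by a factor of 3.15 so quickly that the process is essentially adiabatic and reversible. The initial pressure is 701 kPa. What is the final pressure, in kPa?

P₂ ≈ 3490 kPa

Adiabatic: P₁V₁^γ = P₂V₂^γ ⇒ P₂ = P₁ (V₁/V₂)^γ.
P₂ = 701 × 3.15^(7/5) = 3494 kPa.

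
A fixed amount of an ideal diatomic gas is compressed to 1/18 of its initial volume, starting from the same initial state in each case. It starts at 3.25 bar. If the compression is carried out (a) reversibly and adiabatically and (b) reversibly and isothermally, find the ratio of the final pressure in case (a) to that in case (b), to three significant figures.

P_adiabatic / P_isothermal ≈ 3.18

For a diatomic ideal gas γ = 7/5.
Isothermal: P_b = P₁(V₁/V₂) = 3.25×18.
Adiabatic: P_a = P₁(V₁/V₂)^γ = 3.25×18^(7/5).
P_a/P_b = (V₁/V₂)^(γ−1) = 18^(2/5) = 3.178.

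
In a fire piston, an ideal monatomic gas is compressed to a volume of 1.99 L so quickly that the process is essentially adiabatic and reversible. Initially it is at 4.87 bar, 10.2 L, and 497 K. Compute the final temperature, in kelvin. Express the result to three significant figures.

For a reversible adiabat TV^(γ−1) is constant, so T₂ = T₁ (V₁/V₂)^(γ−1).
γ = 5/3 for a monatomic ideal gas.
T₂ = 497 × (10.2/1.99)^(2/3) = 1477 K.

T₂ ≈ 1480 K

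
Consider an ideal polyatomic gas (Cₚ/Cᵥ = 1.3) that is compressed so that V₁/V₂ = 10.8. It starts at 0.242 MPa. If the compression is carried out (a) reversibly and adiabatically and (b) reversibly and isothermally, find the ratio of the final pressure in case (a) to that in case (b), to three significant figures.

Isothermal: P_b = P₁(V₁/V₂) = 0.242×10.8.
Adiabatic: P_a = P₁(V₁/V₂)^γ = 0.242×10.8^(1.3).
P_a/P_b = (V₁/V₂)^(γ−1) = 10.8^(0.3) = 2.042.

P_adiabatic / P_isothermal ≈ 2.04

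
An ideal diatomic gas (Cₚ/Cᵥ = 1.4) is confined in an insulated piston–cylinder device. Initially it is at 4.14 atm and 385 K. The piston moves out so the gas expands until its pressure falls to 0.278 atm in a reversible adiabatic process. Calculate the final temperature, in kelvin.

T₂ ≈ 178 K

Along an adiabat T P^((1−γ)/γ) is constant, so T₂ = T₁ (P₂/P₁)^((γ−1)/γ).
T₂ = 385 × (0.278/4.14)^(0.286) = 178 K.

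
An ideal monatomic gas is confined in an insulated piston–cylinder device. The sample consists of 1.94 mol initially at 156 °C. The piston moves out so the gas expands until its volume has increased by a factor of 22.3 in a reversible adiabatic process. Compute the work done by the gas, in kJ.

Adiabatic: T₁V₁^(γ−1) = T₂V₂^(γ−1) ⇒ T₂ = T₁ (V₁/V₂)^(γ−1).
γ = 5/3 for a monatomic ideal gas, so γ−1 = 2/3.
T₁ = 156 °C = 429.1 K.
T₂ = 429.1 × (1/22.3)^(2/3) = 54.17 K.
Q = 0, so ΔU = W_on_gas = nCᵥΔT with Cᵥ = R/(γ−1) = 12.47 J/(mol·K).
ΔU = 1.94 × 12.47 × (54.17 − 429.1) = -9072 J.
Work done by the gas = −ΔU = 9072 J.

W ≈ 9.07 kJ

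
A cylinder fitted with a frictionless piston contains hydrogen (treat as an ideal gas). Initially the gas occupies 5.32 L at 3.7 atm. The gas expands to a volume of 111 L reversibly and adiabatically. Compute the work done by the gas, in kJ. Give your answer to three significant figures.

W ≈ 3.51 kJ

γ = 7/5 for a diatomic ideal gas.
P₂ = P₁(V₁/V₂)^γ = 3.7×(5.32/111)^(7/5) = 0.0526 atm.
For a reversible adiabat, W_by_gas = (P₁V₁ − P₂V₂)/(γ−1).
W_by = (374900×0.00532 − 5330×0.111) / (2/5) = 3507 J.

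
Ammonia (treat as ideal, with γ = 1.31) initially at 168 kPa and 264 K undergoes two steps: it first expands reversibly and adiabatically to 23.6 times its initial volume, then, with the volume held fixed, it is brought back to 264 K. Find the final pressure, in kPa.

P₃ ≈ 7.12 kPa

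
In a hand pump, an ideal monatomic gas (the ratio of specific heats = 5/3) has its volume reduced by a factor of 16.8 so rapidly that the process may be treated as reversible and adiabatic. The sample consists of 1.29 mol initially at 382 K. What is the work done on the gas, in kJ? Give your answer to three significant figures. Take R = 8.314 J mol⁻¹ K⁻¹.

Adiabatic: T₁V₁^(γ−1) = T₂V₂^(γ−1) ⇒ T₂ = T₁ (V₁/V₂)^(γ−1).
T₂ = 382 × 16.8^(2/3) = 2506 K.
Q = 0, so ΔU = W_on_gas = nCᵥΔT with Cᵥ = R/(γ−1) = 12.47 J/(mol·K).
ΔU = 1.29 × 12.47 × (2506 − 382) = 34170 J.

W ≈ 34.2 kJ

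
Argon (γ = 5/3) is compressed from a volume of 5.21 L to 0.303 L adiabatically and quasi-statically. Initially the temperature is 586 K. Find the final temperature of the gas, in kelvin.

For a reversible adiabat TV^(γ−1) is constant, so T₂ = T₁ (V₁/V₂)^(γ−1).
T₂ = 586 × (5.21/0.303)^(2/3) = 3904 K.

T₂ ≈ 3900 K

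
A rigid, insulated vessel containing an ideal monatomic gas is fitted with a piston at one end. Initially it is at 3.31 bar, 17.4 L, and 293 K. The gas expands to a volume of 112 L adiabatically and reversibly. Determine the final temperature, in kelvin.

Adiabatic: T₁V₁^(γ−1) = T₂V₂^(γ−1) ⇒ T₂ = T₁ (V₁/V₂)^(γ−1).
γ = 5/3 for a monatomic ideal gas.
T₂ = 293 × (17.4/112)^(2/3) = 84.67 K.

T₂ ≈ 84.7 K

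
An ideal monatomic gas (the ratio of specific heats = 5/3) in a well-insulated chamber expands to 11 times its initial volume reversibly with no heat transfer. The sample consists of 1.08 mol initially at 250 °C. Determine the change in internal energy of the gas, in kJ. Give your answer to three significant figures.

ΔU ≈ -5.62 kJ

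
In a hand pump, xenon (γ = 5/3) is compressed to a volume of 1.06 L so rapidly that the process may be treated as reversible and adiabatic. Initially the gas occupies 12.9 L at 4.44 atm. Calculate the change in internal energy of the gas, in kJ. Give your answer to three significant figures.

ΔU ≈ 37.4 kJ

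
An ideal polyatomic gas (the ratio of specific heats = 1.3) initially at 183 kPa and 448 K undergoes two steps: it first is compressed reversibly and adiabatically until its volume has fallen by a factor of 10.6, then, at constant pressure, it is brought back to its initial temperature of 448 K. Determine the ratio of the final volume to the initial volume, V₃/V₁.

V₃/V₁ ≈ 0.0465

Adiabatic step: V₂/V₁ = 0.09434; T₂ = T₁·10.6^(0.3) = 909.6 K.
Isobaric step: V₃/V₂ = T₃/T₂ = 448/909.6.
V₃/V₁ = (V₂/V₁)(V₃/V₂) = 0.09434 × (448/909.6) = 0.04646.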